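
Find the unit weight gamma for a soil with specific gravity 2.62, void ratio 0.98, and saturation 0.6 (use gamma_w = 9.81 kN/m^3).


Using gamma = gamma_w * (Gs + S*e) / (1 + e)
Numerator: Gs + S*e = 2.62 + 0.6*0.98 = 3.208
Denominator: 1 + e = 1 + 0.98 = 1.98
gamma = 9.81 * 3.208 / 1.98
gamma = 15.894 kN/m^3


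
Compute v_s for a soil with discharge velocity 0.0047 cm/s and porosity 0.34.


Using v_s = v_d / n
v_s = 0.0047 / 0.34
v_s = 0.01382 cm/s


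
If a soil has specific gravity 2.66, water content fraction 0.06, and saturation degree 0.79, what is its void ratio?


Using the relation e = Gs * w / S
e = 2.66 * 0.06 / 0.79
e = 0.202


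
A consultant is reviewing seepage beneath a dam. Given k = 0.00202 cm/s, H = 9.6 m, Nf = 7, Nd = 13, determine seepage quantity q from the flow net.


Convert k to m/s for unit consistency with H:
k = 0.00202 cm/s = 0.00202 / 100 m/s = 2.02e-05 m/s
Using q = k * H * Nf / Nd
Nf / Nd = 7 / 13 = 0.5385
q = 2.02e-05 * 9.6 * 0.5385
q = 0.0001044 m^3/s per m


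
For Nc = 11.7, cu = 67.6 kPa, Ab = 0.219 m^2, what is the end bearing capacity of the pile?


Using Qb = Nc * cu * Ab
Qb = 11.7 * 67.6 * 0.219
Qb = 173.21 kN


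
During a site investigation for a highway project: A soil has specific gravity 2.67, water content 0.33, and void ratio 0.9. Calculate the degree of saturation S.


Result: 0.979

Derivation:
Using S = Gs * w / e
S = 2.67 * 0.33 / 0.9
S = 0.979


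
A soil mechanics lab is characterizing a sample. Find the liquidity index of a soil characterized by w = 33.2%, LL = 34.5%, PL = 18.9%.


First compute the plasticity index:
PI = LL - PL = 34.5 - 18.9 = 15.6
Then compute the liquidity index:
LI = (w - PL) / PI
LI = (33.2 - 18.9) / 15.6
LI = 0.917


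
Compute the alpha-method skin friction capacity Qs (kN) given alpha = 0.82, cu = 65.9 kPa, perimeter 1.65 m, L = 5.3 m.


Using Qs = alpha * cu * perimeter * L
Qs = 0.82 * 65.9 * 1.65 * 5.3
Qs = 472.56 kN


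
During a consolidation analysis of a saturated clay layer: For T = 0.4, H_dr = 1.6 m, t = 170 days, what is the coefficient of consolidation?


Using cv = T * H_dr^2 / t
H_dr^2 = 1.6^2 = 2.56
cv = 0.4 * 2.56 / 170
cv = 0.00602 m^2/day


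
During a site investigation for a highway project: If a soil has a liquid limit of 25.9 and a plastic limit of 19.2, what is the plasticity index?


Using PI = LL - PL
PI = 25.9 - 19.2
PI = 6.7


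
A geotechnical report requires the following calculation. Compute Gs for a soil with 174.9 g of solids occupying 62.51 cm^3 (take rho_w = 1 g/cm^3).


Using Gs = m_s / (V_s * rho_w)
Since rho_w = 1 g/cm^3:
Gs = 174.9 / 62.51
Gs = 2.798


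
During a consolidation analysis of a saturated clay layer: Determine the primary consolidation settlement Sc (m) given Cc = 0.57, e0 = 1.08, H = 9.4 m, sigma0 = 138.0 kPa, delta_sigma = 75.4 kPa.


Result: 0.4877 m

Derivation:
Using Sc = Cc * H / (1 + e0) * log10((sigma0 + delta_sigma) / sigma0)
Stress ratio = (138.0 + 75.4) / 138.0 = 1.54638
log10(1.54638) = 0.189315
Cc * H / (1 + e0) = 0.57 * 9.4 / (1 + 1.08) = 2.57596
Sc = 2.57596 * 0.189315
Sc = 0.4877 m


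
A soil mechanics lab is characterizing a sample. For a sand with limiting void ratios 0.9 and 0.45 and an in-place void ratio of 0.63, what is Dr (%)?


Using Dr = (e_max - e) / (e_max - e_min) * 100
e_max - e = 0.9 - 0.63 = 0.27
e_max - e_min = 0.9 - 0.45 = 0.45
Dr = 0.27 / 0.45 * 100
Dr = 60.0 %


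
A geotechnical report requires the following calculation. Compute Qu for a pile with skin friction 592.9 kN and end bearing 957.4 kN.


Using Qu = Qf + Qb
Qu = 592.9 + 957.4
Qu = 1550.3 kN


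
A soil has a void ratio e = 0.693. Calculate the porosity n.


Using the relation n = e / (1 + e)
n = 0.693 / (1 + 0.693)
n = 0.693 / 1.693
n = 0.4093


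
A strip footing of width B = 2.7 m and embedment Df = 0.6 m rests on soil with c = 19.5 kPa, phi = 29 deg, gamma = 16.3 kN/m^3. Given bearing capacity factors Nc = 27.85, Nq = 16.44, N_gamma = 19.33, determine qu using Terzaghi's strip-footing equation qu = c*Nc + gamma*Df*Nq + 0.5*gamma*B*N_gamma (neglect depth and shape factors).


Compute qu = c*Nc + gamma*Df*Nq + 0.5*gamma*B*N_gamma
Term 1: 19.5 * 27.85 = 543.075
Term 2: 16.3 * 0.6 * 16.44 = 160.7832
Term 3: 0.5 * 16.3 * 2.7 * 19.33 = 425.35665
qu = 543.075 + 160.7832 + 425.35665
qu = 1129.21 kPa


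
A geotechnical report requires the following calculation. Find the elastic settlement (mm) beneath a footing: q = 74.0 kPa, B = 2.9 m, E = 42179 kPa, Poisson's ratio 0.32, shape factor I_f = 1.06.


Using Se = q * B * (1 - nu^2) * I_f / E
1 - nu^2 = 1 - 0.32^2 = 0.8976
Se = 74.0 * 2.9 * 0.8976 * 1.06 / 42179
Se = 0.004841 m
Convert to mm: Se = 0.004841 * 1000 = 4.841 mm


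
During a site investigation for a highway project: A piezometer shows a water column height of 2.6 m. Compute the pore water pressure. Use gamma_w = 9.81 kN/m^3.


Using u = gamma_w * h_w
u = 9.81 * 2.6
u = 25.51 kPa


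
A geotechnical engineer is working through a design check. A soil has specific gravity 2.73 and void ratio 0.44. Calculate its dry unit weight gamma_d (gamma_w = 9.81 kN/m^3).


Using gamma_d = Gs * gamma_w / (1 + e)
gamma_d = 2.73 * 9.81 / (1 + 0.44)
gamma_d = 2.73 * 9.81 / 1.44
gamma_d = 18.598 kN/m^3


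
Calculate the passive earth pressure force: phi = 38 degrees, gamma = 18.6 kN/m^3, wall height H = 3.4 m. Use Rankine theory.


Compute passive earth pressure coefficient:
Kp = tan^2(45 + phi/2) = tan^2(64.0) = 4.203746
Compute passive force:
Pp = 0.5 * Kp * gamma * H^2
Pp = 0.5 * 4.203746 * 18.6 * 3.4^2
Pp = 451.94 kN/m


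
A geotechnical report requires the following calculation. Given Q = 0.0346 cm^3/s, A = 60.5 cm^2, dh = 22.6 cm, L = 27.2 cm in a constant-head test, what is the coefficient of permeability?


Result: 0.000688 cm/s

Derivation:
Compute hydraulic gradient:
i = dh / L = 22.6 / 27.2 = 0.830882
Then apply Darcy's law:
k = Q / (A * i)
k = 0.0346 / (60.5 * 0.830882)
k = 0.0346 / 50.2684
k = 0.000688 cm/s


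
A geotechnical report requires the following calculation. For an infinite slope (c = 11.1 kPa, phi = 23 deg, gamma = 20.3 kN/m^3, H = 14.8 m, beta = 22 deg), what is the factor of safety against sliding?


Result: 1.157

Derivation:
Using Fs = c / (gamma*H*sin(beta)*cos(beta)) + tan(phi)/tan(beta)
Cohesion contribution = 11.1 / (20.3*14.8*sin(22)*cos(22))
Cohesion contribution = 0.106371
Friction contribution = tan(23)/tan(22) = 1.05061
Fs = 0.106371 + 1.05061
Fs = 1.157


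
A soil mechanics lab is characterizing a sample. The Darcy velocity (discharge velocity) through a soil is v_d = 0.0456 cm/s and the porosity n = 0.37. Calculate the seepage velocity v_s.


Using v_s = v_d / n
v_s = 0.0456 / 0.37
v_s = 0.12324 cm/s


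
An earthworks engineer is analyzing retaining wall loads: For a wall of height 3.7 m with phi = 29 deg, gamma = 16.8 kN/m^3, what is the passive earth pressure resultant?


Compute passive earth pressure coefficient:
Kp = tan^2(45 + phi/2) = tan^2(59.5) = 2.88206
Compute passive force:
Pp = 0.5 * Kp * gamma * H^2
Pp = 0.5 * 2.88206 * 16.8 * 3.7^2
Pp = 331.43 kN/m


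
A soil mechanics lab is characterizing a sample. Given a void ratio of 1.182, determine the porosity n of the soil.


Result: 0.5417

Derivation:
Using the relation n = e / (1 + e)
n = 1.182 / (1 + 1.182)
n = 1.182 / 2.182
n = 0.5417


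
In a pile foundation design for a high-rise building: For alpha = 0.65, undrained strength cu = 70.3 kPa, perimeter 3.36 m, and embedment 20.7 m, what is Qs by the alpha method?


Using Qs = alpha * cu * perimeter * L
Qs = 0.65 * 70.3 * 3.36 * 20.7
Qs = 3178.18 kN


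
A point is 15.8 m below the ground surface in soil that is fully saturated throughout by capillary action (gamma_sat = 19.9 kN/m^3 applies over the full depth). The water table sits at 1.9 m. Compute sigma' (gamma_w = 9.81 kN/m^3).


Total stress = gamma_sat * depth
sigma = 19.9 * 15.8 = 314.42 kPa
Pore water pressure u = gamma_w * (depth - d_wt)
u = 9.81 * (15.8 - 1.9) = 136.359 kPa
Effective stress = sigma - u
sigma' = 314.42 - 136.359 = 178.06 kPa


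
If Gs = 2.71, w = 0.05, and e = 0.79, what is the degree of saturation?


Result: 0.1715

Derivation:
Using S = Gs * w / e
S = 2.71 * 0.05 / 0.79
S = 0.1715


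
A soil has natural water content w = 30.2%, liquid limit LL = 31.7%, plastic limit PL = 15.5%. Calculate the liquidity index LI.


Result: 0.907

Derivation:
First compute the plasticity index:
PI = LL - PL = 31.7 - 15.5 = 16.2
Then compute the liquidity index:
LI = (w - PL) / PI
LI = (30.2 - 15.5) / 16.2
LI = 0.907


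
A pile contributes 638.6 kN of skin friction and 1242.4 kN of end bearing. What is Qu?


Result: 1881.0 kN

Derivation:
Using Qu = Qf + Qb
Qu = 638.6 + 1242.4
Qu = 1881.0 kN


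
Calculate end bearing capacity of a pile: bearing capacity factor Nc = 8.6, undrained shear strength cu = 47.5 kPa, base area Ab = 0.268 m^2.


Result: 109.48 kN

Derivation:
Using Qb = Nc * cu * Ab
Qb = 8.6 * 47.5 * 0.268
Qb = 109.48 kN


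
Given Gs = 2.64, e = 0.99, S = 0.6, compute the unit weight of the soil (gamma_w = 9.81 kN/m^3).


Using gamma = gamma_w * (Gs + S*e) / (1 + e)
Numerator: Gs + S*e = 2.64 + 0.6*0.99 = 3.234
Denominator: 1 + e = 1 + 0.99 = 1.99
gamma = 9.81 * 3.234 / 1.99
gamma = 15.942 kN/m^3


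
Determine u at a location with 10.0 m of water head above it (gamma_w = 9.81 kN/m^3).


Result: 98.1 kPa

Derivation:
Using u = gamma_w * h_w
u = 9.81 * 10.0
u = 98.1 kPa


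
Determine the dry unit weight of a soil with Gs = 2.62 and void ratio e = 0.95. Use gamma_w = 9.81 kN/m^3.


Using gamma_d = Gs * gamma_w / (1 + e)
gamma_d = 2.62 * 9.81 / (1 + 0.95)
gamma_d = 2.62 * 9.81 / 1.95
gamma_d = 13.181 kN/m^3


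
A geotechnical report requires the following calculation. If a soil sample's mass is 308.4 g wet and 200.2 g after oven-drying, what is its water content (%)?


Result: 54.05 %

Derivation:
Using w = (m_wet - m_dry) / m_dry * 100
m_wet - m_dry = 308.4 - 200.2 = 108.2 g
w = 108.2 / 200.2 * 100
w = 54.05 %


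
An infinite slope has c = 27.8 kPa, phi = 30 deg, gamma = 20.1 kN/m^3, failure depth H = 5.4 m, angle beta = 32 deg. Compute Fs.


Using Fs = c / (gamma*H*sin(beta)*cos(beta)) + tan(phi)/tan(beta)
Cohesion contribution = 27.8 / (20.1*5.4*sin(32)*cos(32))
Cohesion contribution = 0.569934
Friction contribution = tan(30)/tan(32) = 0.923954
Fs = 0.569934 + 0.923954
Fs = 1.494


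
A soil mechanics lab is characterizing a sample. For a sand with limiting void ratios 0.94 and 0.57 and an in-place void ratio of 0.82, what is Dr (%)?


Result: 32.43 %

Derivation:
Using Dr = (e_max - e) / (e_max - e_min) * 100
e_max - e = 0.94 - 0.82 = 0.12
e_max - e_min = 0.94 - 0.57 = 0.37
Dr = 0.12 / 0.37 * 100
Dr = 32.43 %


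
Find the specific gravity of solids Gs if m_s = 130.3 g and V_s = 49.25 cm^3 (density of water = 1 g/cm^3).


Result: 2.646

Derivation:
Using Gs = m_s / (V_s * rho_w)
Since rho_w = 1 g/cm^3:
Gs = 130.3 / 49.25
Gs = 2.646


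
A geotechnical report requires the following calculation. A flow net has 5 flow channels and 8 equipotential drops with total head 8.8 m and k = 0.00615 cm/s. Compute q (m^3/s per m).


Convert k to m/s for unit consistency with H:
k = 0.00615 cm/s = 0.00615 / 100 m/s = 6.15e-05 m/s
Using q = k * H * Nf / Nd
Nf / Nd = 5 / 8 = 0.625
q = 6.15e-05 * 8.8 * 0.625
q = 0.0003383 m^3/s per m


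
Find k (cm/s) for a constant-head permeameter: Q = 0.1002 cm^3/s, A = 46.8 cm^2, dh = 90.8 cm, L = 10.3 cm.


Compute hydraulic gradient:
i = dh / L = 90.8 / 10.3 = 8.81553
Then apply Darcy's law:
k = Q / (A * i)
k = 0.1002 / (46.8 * 8.81553)
k = 0.1002 / 412.567
k = 0.000243 cm/s


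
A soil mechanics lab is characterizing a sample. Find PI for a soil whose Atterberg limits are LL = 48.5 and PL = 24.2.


Using PI = LL - PL
PI = 48.5 - 24.2
PI = 24.3


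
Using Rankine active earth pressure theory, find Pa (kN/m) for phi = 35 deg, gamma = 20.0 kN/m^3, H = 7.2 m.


Result: 140.48 kN/m

Derivation:
Compute active earth pressure coefficient:
Ka = tan^2(45 - phi/2) = tan^2(27.5) = 0.27099
Compute active force:
Pa = 0.5 * Ka * gamma * H^2
Pa = 0.5 * 0.27099 * 20.0 * 7.2^2
Pa = 140.48 kN/m


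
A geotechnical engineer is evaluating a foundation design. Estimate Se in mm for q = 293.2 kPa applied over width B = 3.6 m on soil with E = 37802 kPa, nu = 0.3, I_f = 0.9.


Using Se = q * B * (1 - nu^2) * I_f / E
1 - nu^2 = 1 - 0.3^2 = 0.91
Se = 293.2 * 3.6 * 0.91 * 0.9 / 37802
Se = 0.022868 m
Convert to mm: Se = 0.022868 * 1000 = 22.868 mm


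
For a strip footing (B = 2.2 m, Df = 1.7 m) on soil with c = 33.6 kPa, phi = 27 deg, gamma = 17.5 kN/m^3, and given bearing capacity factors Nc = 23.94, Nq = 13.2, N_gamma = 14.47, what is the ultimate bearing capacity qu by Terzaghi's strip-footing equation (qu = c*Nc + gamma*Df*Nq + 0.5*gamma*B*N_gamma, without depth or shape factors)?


Compute qu = c*Nc + gamma*Df*Nq + 0.5*gamma*B*N_gamma
Term 1: 33.6 * 23.94 = 804.384
Term 2: 17.5 * 1.7 * 13.2 = 392.7
Term 3: 0.5 * 17.5 * 2.2 * 14.47 = 278.5475
qu = 804.384 + 392.7 + 278.5475
qu = 1475.63 kPa


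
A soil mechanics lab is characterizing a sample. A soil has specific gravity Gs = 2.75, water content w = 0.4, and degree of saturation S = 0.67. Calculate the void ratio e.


Using the relation e = Gs * w / S
e = 2.75 * 0.4 / 0.67
e = 1.6418


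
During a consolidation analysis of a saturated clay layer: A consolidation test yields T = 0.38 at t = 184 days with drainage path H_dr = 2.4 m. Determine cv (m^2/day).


Using cv = T * H_dr^2 / t
H_dr^2 = 2.4^2 = 5.76
cv = 0.38 * 5.76 / 184
cv = 0.0119 m^2/day


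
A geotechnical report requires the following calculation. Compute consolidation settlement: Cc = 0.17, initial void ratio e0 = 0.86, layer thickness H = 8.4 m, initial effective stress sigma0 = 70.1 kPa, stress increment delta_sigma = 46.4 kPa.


Using Sc = Cc * H / (1 + e0) * log10((sigma0 + delta_sigma) / sigma0)
Stress ratio = (70.1 + 46.4) / 70.1 = 1.66191
log10(1.66191) = 0.220608
Cc * H / (1 + e0) = 0.17 * 8.4 / (1 + 0.86) = 0.767742
Sc = 0.767742 * 0.220608
Sc = 0.1694 m


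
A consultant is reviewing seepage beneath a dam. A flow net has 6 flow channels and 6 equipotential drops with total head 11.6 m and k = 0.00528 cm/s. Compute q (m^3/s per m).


Convert k to m/s for unit consistency with H:
k = 0.00528 cm/s = 0.00528 / 100 m/s = 5.28e-05 m/s
Using q = k * H * Nf / Nd
Nf / Nd = 6 / 6 = 1.0
q = 5.28e-05 * 11.6 * 1.0
q = 0.0006125 m^3/s per m


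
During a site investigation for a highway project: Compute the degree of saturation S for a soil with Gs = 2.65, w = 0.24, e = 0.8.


Result: 0.795

Derivation:
Using S = Gs * w / e
S = 2.65 * 0.24 / 0.8
S = 0.795


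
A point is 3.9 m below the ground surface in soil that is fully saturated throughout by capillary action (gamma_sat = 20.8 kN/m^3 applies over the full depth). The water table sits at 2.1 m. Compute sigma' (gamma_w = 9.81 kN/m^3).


Result: 63.46 kPa

Derivation:
Total stress = gamma_sat * depth
sigma = 20.8 * 3.9 = 81.12 kPa
Pore water pressure u = gamma_w * (depth - d_wt)
u = 9.81 * (3.9 - 2.1) = 17.658 kPa
Effective stress = sigma - u
sigma' = 81.12 - 17.658 = 63.46 kPa


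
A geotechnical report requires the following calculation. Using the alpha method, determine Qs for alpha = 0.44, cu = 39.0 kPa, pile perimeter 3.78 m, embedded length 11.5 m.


Using Qs = alpha * cu * perimeter * L
Qs = 0.44 * 39.0 * 3.78 * 11.5
Qs = 745.95 kN


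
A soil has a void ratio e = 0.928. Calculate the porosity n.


Using the relation n = e / (1 + e)
n = 0.928 / (1 + 0.928)
n = 0.928 / 1.928
n = 0.4813


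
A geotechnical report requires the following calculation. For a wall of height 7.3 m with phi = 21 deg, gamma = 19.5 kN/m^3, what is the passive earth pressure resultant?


Compute passive earth pressure coefficient:
Kp = tan^2(45 + phi/2) = tan^2(55.5) = 2.117051
Compute passive force:
Pp = 0.5 * Kp * gamma * H^2
Pp = 0.5 * 2.117051 * 19.5 * 7.3^2
Pp = 1099.97 kN/m


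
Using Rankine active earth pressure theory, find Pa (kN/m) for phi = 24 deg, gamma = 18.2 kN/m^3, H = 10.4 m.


Result: 415.09 kN/m

Derivation:
Compute active earth pressure coefficient:
Ka = tan^2(45 - phi/2) = tan^2(33.0) = 0.42173
Compute active force:
Pa = 0.5 * Ka * gamma * H^2
Pa = 0.5 * 0.42173 * 18.2 * 10.4^2
Pa = 415.09 kN/m


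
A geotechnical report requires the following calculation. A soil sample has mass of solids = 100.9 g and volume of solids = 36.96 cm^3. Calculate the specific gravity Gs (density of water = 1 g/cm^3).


Using Gs = m_s / (V_s * rho_w)
Since rho_w = 1 g/cm^3:
Gs = 100.9 / 36.96
Gs = 2.73


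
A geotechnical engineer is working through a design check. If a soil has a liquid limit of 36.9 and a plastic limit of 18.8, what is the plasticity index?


Result: 18.1

Derivation:
Using PI = LL - PL
PI = 36.9 - 18.8
PI = 18.1


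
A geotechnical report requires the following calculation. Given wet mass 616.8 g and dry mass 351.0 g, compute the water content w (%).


Using w = (m_wet - m_dry) / m_dry * 100
m_wet - m_dry = 616.8 - 351.0 = 265.8 g
w = 265.8 / 351.0 * 100
w = 75.73 %


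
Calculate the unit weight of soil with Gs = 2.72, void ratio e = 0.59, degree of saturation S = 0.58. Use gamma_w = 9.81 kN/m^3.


Using gamma = gamma_w * (Gs + S*e) / (1 + e)
Numerator: Gs + S*e = 2.72 + 0.58*0.59 = 3.0622
Denominator: 1 + e = 1 + 0.59 = 1.59
gamma = 9.81 * 3.0622 / 1.59
gamma = 18.893 kN/m^3


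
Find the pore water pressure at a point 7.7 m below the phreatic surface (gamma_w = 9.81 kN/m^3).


Using u = gamma_w * h_w
u = 9.81 * 7.7
u = 75.54 kPa


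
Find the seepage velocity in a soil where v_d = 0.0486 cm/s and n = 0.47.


Result: 0.1034 cm/s

Derivation:
Using v_s = v_d / n
v_s = 0.0486 / 0.47
v_s = 0.1034 cm/s


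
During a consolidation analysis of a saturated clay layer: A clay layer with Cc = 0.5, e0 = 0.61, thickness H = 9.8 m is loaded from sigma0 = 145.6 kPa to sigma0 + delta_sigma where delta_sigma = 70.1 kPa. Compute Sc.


Result: 0.5195 m

Derivation:
Using Sc = Cc * H / (1 + e0) * log10((sigma0 + delta_sigma) / sigma0)
Stress ratio = (145.6 + 70.1) / 145.6 = 1.48146
log10(1.48146) = 0.170689
Cc * H / (1 + e0) = 0.5 * 9.8 / (1 + 0.61) = 3.04348
Sc = 3.04348 * 0.170689
Sc = 0.5195 m


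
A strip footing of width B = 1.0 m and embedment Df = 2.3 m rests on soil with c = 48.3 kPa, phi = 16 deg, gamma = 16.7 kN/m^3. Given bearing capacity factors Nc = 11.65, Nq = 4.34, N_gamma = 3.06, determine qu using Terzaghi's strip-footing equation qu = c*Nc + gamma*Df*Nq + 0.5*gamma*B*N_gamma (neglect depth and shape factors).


Compute qu = c*Nc + gamma*Df*Nq + 0.5*gamma*B*N_gamma
Term 1: 48.3 * 11.65 = 562.695
Term 2: 16.7 * 2.3 * 4.34 = 166.6994
Term 3: 0.5 * 16.7 * 1.0 * 3.06 = 25.551
qu = 562.695 + 166.6994 + 25.551
qu = 754.95 kPa


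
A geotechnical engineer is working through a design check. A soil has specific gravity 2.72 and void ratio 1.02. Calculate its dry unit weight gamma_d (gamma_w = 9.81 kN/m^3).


Result: 13.21 kN/m^3

Derivation:
Using gamma_d = Gs * gamma_w / (1 + e)
gamma_d = 2.72 * 9.81 / (1 + 1.02)
gamma_d = 2.72 * 9.81 / 2.02
gamma_d = 13.21 kN/m^3


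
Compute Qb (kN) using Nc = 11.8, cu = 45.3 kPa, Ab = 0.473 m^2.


Result: 252.84 kN

Derivation:
Using Qb = Nc * cu * Ab
Qb = 11.8 * 45.3 * 0.473
Qb = 252.84 kN


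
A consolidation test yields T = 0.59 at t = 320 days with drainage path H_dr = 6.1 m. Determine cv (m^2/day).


Using cv = T * H_dr^2 / t
H_dr^2 = 6.1^2 = 37.21
cv = 0.59 * 37.21 / 320
cv = 0.06861 m^2/day


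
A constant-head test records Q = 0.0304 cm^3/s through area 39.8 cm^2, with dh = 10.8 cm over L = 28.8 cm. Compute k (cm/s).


Compute hydraulic gradient:
i = dh / L = 10.8 / 28.8 = 0.375
Then apply Darcy's law:
k = Q / (A * i)
k = 0.0304 / (39.8 * 0.375)
k = 0.0304 / 14.925
k = 0.002037 cm/s


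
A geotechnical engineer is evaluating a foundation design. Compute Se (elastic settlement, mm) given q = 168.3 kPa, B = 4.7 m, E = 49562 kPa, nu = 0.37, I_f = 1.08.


Using Se = q * B * (1 - nu^2) * I_f / E
1 - nu^2 = 1 - 0.37^2 = 0.8631
Se = 168.3 * 4.7 * 0.8631 * 1.08 / 49562
Se = 0.014877 m
Convert to mm: Se = 0.014877 * 1000 = 14.877 mm


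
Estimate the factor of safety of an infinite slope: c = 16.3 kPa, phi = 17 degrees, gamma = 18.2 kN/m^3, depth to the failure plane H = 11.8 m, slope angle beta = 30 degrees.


Using Fs = c / (gamma*H*sin(beta)*cos(beta)) + tan(phi)/tan(beta)
Cohesion contribution = 16.3 / (18.2*11.8*sin(30)*cos(30))
Cohesion contribution = 0.17528
Friction contribution = tan(17)/tan(30) = 0.529541
Fs = 0.17528 + 0.529541
Fs = 0.705


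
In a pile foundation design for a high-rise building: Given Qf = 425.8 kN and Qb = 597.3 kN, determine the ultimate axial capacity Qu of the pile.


Using Qu = Qf + Qb
Qu = 425.8 + 597.3
Qu = 1023.1 kN


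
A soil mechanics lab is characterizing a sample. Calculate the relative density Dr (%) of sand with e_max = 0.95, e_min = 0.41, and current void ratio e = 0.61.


Result: 62.96 %

Derivation:
Using Dr = (e_max - e) / (e_max - e_min) * 100
e_max - e = 0.95 - 0.61 = 0.34
e_max - e_min = 0.95 - 0.41 = 0.54
Dr = 0.34 / 0.54 * 100
Dr = 62.96 %


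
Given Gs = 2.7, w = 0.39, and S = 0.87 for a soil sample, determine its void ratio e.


Using the relation e = Gs * w / S
e = 2.7 * 0.39 / 0.87
e = 1.2103


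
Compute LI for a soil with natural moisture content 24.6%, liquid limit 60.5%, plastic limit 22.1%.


First compute the plasticity index:
PI = LL - PL = 60.5 - 22.1 = 38.4
Then compute the liquidity index:
LI = (w - PL) / PI
LI = (24.6 - 22.1) / 38.4
LI = 0.065


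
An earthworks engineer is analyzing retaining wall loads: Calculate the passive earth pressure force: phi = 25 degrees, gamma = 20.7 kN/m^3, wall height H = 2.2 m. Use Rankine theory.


Compute passive earth pressure coefficient:
Kp = tan^2(45 + phi/2) = tan^2(57.5) = 2.463913
Compute passive force:
Pp = 0.5 * Kp * gamma * H^2
Pp = 0.5 * 2.463913 * 20.7 * 2.2^2
Pp = 123.43 kN/m


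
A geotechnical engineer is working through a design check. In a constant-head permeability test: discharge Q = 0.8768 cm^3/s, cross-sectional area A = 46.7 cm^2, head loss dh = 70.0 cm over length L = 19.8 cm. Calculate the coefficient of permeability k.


Compute hydraulic gradient:
i = dh / L = 70.0 / 19.8 = 3.53535
Then apply Darcy's law:
k = Q / (A * i)
k = 0.8768 / (46.7 * 3.53535)
k = 0.8768 / 165.101
k = 0.005311 cm/s


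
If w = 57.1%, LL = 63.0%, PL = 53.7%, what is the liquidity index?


First compute the plasticity index:
PI = LL - PL = 63.0 - 53.7 = 9.3
Then compute the liquidity index:
LI = (w - PL) / PI
LI = (57.1 - 53.7) / 9.3
LI = 0.366


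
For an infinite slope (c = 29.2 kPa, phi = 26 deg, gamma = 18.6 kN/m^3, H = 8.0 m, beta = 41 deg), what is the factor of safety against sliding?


Using Fs = c / (gamma*H*sin(beta)*cos(beta)) + tan(phi)/tan(beta)
Cohesion contribution = 29.2 / (18.6*8.0*sin(41)*cos(41))
Cohesion contribution = 0.39633
Friction contribution = tan(26)/tan(41) = 0.561072
Fs = 0.39633 + 0.561072
Fs = 0.957


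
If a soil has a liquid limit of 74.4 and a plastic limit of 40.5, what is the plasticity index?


Result: 33.9

Derivation:
Using PI = LL - PL
PI = 74.4 - 40.5
PI = 33.9


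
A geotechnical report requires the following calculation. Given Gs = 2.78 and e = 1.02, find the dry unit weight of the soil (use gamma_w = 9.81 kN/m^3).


Using gamma_d = Gs * gamma_w / (1 + e)
gamma_d = 2.78 * 9.81 / (1 + 1.02)
gamma_d = 2.78 * 9.81 / 2.02
gamma_d = 13.501 kN/m^3


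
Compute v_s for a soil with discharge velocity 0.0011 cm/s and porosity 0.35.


Using v_s = v_d / n
v_s = 0.0011 / 0.35
v_s = 0.00314 cm/s


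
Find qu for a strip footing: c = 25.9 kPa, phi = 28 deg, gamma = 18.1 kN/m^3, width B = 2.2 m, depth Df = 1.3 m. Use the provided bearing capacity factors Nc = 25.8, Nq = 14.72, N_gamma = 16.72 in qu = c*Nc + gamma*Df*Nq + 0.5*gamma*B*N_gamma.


Result: 1347.48 kPa

Derivation:
Compute qu = c*Nc + gamma*Df*Nq + 0.5*gamma*B*N_gamma
Term 1: 25.9 * 25.8 = 668.22
Term 2: 18.1 * 1.3 * 14.72 = 346.3616
Term 3: 0.5 * 18.1 * 2.2 * 16.72 = 332.8952
qu = 668.22 + 346.3616 + 332.8952
qu = 1347.48 kPa


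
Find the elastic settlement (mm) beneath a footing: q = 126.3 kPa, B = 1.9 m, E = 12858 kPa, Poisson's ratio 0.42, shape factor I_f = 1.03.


Using Se = q * B * (1 - nu^2) * I_f / E
1 - nu^2 = 1 - 0.42^2 = 0.8236
Se = 126.3 * 1.9 * 0.8236 * 1.03 / 12858
Se = 0.015832 m
Convert to mm: Se = 0.015832 * 1000 = 15.832 mm


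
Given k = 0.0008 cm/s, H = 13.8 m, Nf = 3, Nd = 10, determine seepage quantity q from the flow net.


Result: 3.312e-05 m^3/s per m

Derivation:
Convert k to m/s for unit consistency with H:
k = 0.0008 cm/s = 0.0008 / 100 m/s = 8e-06 m/s
Using q = k * H * Nf / Nd
Nf / Nd = 3 / 10 = 0.3
q = 8e-06 * 13.8 * 0.3
q = 3.312e-05 m^3/s per m


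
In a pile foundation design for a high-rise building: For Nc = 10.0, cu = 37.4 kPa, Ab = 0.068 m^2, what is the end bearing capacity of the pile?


Using Qb = Nc * cu * Ab
Qb = 10.0 * 37.4 * 0.068
Qb = 25.43 kN


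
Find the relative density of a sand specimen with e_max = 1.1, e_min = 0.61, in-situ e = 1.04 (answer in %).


Result: 12.24 %

Derivation:
Using Dr = (e_max - e) / (e_max - e_min) * 100
e_max - e = 1.1 - 1.04 = 0.06
e_max - e_min = 1.1 - 0.61 = 0.49
Dr = 0.06 / 0.49 * 100
Dr = 12.24 %


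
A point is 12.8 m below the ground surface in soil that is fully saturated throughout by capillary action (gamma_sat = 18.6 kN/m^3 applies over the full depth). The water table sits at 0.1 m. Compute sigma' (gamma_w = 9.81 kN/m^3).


Total stress = gamma_sat * depth
sigma = 18.6 * 12.8 = 238.08 kPa
Pore water pressure u = gamma_w * (depth - d_wt)
u = 9.81 * (12.8 - 0.1) = 124.587 kPa
Effective stress = sigma - u
sigma' = 238.08 - 124.587 = 113.49 kPa


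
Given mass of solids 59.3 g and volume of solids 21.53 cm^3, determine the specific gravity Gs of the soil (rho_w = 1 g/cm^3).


Using Gs = m_s / (V_s * rho_w)
Since rho_w = 1 g/cm^3:
Gs = 59.3 / 21.53
Gs = 2.754


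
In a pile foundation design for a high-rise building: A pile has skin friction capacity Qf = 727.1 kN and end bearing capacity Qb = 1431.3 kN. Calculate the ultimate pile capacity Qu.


Using Qu = Qf + Qb
Qu = 727.1 + 1431.3
Qu = 2158.4 kN


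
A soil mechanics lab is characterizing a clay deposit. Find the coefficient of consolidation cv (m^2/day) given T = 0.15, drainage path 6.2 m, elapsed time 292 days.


Result: 0.01975 m^2/day

Derivation:
Using cv = T * H_dr^2 / t
H_dr^2 = 6.2^2 = 38.44
cv = 0.15 * 38.44 / 292
cv = 0.01975 m^2/day


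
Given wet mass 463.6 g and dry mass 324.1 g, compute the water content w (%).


Result: 43.04 %

Derivation:
Using w = (m_wet - m_dry) / m_dry * 100
m_wet - m_dry = 463.6 - 324.1 = 139.5 g
w = 139.5 / 324.1 * 100
w = 43.04 %


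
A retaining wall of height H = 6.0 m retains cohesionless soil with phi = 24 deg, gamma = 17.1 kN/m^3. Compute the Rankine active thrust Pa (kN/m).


Result: 129.81 kN/m

Derivation:
Compute active earth pressure coefficient:
Ka = tan^2(45 - phi/2) = tan^2(33.0) = 0.42173
Compute active force:
Pa = 0.5 * Ka * gamma * H^2
Pa = 0.5 * 0.42173 * 17.1 * 6.0^2
Pa = 129.81 kN/m


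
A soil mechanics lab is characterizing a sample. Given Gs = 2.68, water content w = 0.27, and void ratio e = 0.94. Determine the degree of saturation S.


Result: 0.7698

Derivation:
Using S = Gs * w / e
S = 2.68 * 0.27 / 0.94
S = 0.7698


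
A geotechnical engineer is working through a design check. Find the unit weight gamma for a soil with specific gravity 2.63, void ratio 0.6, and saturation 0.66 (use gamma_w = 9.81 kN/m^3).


Result: 18.553 kN/m^3

Derivation:
Using gamma = gamma_w * (Gs + S*e) / (1 + e)
Numerator: Gs + S*e = 2.63 + 0.66*0.6 = 3.026
Denominator: 1 + e = 1 + 0.6 = 1.6
gamma = 9.81 * 3.026 / 1.6
gamma = 18.553 kN/m^3


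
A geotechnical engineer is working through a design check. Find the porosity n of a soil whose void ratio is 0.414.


Using the relation n = e / (1 + e)
n = 0.414 / (1 + 0.414)
n = 0.414 / 1.414
n = 0.2928


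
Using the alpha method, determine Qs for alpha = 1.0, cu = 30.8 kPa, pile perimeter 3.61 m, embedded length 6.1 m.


Result: 678.25 kN

Derivation:
Using Qs = alpha * cu * perimeter * L
Qs = 1.0 * 30.8 * 3.61 * 6.1
Qs = 678.25 kN


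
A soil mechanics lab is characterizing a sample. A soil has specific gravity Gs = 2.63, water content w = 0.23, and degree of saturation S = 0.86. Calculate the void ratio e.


Result: 0.7034

Derivation:
Using the relation e = Gs * w / S
e = 2.63 * 0.23 / 0.86
e = 0.7034


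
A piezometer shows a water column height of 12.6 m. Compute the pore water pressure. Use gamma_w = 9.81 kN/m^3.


Result: 123.61 kPa

Derivation:
Using u = gamma_w * h_w
u = 9.81 * 12.6
u = 123.61 kPa


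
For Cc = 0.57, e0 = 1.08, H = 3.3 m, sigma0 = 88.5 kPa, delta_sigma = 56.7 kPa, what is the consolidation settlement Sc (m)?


Result: 0.1945 m

Derivation:
Using Sc = Cc * H / (1 + e0) * log10((sigma0 + delta_sigma) / sigma0)
Stress ratio = (88.5 + 56.7) / 88.5 = 1.64068
log10(1.64068) = 0.215023
Cc * H / (1 + e0) = 0.57 * 3.3 / (1 + 1.08) = 0.904327
Sc = 0.904327 * 0.215023
Sc = 0.1945 m


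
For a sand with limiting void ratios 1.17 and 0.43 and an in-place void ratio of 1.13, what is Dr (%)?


Using Dr = (e_max - e) / (e_max - e_min) * 100
e_max - e = 1.17 - 1.13 = 0.04
e_max - e_min = 1.17 - 0.43 = 0.74
Dr = 0.04 / 0.74 * 100
Dr = 5.41 %


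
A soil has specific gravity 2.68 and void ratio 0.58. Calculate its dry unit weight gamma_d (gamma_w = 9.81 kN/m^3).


Result: 16.64 kN/m^3

Derivation:
Using gamma_d = Gs * gamma_w / (1 + e)
gamma_d = 2.68 * 9.81 / (1 + 0.58)
gamma_d = 2.68 * 9.81 / 1.58
gamma_d = 16.64 kN/m^3


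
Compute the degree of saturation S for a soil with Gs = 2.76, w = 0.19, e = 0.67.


Using S = Gs * w / e
S = 2.76 * 0.19 / 0.67
S = 0.7827


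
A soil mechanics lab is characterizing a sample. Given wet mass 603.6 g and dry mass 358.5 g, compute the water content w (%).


Using w = (m_wet - m_dry) / m_dry * 100
m_wet - m_dry = 603.6 - 358.5 = 245.1 g
w = 245.1 / 358.5 * 100
w = 68.37 %


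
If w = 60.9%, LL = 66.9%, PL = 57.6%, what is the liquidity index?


First compute the plasticity index:
PI = LL - PL = 66.9 - 57.6 = 9.3
Then compute the liquidity index:
LI = (w - PL) / PI
LI = (60.9 - 57.6) / 9.3
LI = 0.355


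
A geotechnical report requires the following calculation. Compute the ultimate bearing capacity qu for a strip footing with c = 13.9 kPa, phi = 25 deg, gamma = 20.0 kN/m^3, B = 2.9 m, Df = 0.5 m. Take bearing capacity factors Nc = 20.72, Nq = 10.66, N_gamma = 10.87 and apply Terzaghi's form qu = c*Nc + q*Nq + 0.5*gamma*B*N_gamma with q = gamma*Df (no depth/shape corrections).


Compute qu = c*Nc + gamma*Df*Nq + 0.5*gamma*B*N_gamma
Term 1: 13.9 * 20.72 = 288.008
Term 2: 20.0 * 0.5 * 10.66 = 106.6
Term 3: 0.5 * 20.0 * 2.9 * 10.87 = 315.23
qu = 288.008 + 106.6 + 315.23
qu = 709.84 kPa


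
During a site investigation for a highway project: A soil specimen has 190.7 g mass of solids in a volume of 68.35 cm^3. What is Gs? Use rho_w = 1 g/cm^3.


Result: 2.79

Derivation:
Using Gs = m_s / (V_s * rho_w)
Since rho_w = 1 g/cm^3:
Gs = 190.7 / 68.35
Gs = 2.79


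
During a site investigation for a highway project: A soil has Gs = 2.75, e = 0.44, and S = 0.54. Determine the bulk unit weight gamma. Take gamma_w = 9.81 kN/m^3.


Result: 20.353 kN/m^3

Derivation:
Using gamma = gamma_w * (Gs + S*e) / (1 + e)
Numerator: Gs + S*e = 2.75 + 0.54*0.44 = 2.9876
Denominator: 1 + e = 1 + 0.44 = 1.44
gamma = 9.81 * 2.9876 / 1.44
gamma = 20.353 kN/m^3


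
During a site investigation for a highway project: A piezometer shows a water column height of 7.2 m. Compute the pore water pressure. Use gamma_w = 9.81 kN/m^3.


Using u = gamma_w * h_w
u = 9.81 * 7.2
u = 70.63 kPa


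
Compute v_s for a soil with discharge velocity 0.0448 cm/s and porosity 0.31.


Result: 0.14452 cm/s

Derivation:
Using v_s = v_d / n
v_s = 0.0448 / 0.31
v_s = 0.14452 cm/s


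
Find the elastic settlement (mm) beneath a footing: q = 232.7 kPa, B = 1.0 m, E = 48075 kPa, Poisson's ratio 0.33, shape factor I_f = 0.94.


Using Se = q * B * (1 - nu^2) * I_f / E
1 - nu^2 = 1 - 0.33^2 = 0.8911
Se = 232.7 * 1.0 * 0.8911 * 0.94 / 48075
Se = 0.004054 m
Convert to mm: Se = 0.004054 * 1000 = 4.054 mm


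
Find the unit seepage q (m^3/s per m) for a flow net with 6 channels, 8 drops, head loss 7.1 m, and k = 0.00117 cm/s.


Convert k to m/s for unit consistency with H:
k = 0.00117 cm/s = 0.00117 / 100 m/s = 1.17e-05 m/s
Using q = k * H * Nf / Nd
Nf / Nd = 6 / 8 = 0.75
q = 1.17e-05 * 7.1 * 0.75
q = 6.23e-05 m^3/s per m


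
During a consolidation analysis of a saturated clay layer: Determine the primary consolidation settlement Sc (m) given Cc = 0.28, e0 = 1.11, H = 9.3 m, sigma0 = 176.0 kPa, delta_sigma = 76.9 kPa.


Result: 0.1943 m

Derivation:
Using Sc = Cc * H / (1 + e0) * log10((sigma0 + delta_sigma) / sigma0)
Stress ratio = (176.0 + 76.9) / 176.0 = 1.43693
log10(1.43693) = 0.157436
Cc * H / (1 + e0) = 0.28 * 9.3 / (1 + 1.11) = 1.23412
Sc = 1.23412 * 0.157436
Sc = 0.1943 m


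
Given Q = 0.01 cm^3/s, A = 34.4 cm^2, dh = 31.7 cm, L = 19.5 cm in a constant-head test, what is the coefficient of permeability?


Compute hydraulic gradient:
i = dh / L = 31.7 / 19.5 = 1.62564
Then apply Darcy's law:
k = Q / (A * i)
k = 0.01 / (34.4 * 1.62564)
k = 0.01 / 55.9221
k = 0.000179 cm/s


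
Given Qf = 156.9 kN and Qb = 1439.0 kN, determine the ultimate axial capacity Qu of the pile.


Result: 1595.9 kN

Derivation:
Using Qu = Qf + Qb
Qu = 156.9 + 1439.0
Qu = 1595.9 kN


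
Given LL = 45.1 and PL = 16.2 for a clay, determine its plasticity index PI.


Using PI = LL - PL
PI = 45.1 - 16.2
PI = 28.9


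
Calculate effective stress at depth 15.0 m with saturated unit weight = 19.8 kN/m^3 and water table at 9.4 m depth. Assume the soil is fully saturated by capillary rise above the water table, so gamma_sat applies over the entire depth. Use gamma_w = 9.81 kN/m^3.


Total stress = gamma_sat * depth
sigma = 19.8 * 15.0 = 297.0 kPa
Pore water pressure u = gamma_w * (depth - d_wt)
u = 9.81 * (15.0 - 9.4) = 54.936 kPa
Effective stress = sigma - u
sigma' = 297.0 - 54.936 = 242.06 kPa


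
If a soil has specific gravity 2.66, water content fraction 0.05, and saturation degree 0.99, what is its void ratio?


Using the relation e = Gs * w / S
e = 2.66 * 0.05 / 0.99
e = 0.1343


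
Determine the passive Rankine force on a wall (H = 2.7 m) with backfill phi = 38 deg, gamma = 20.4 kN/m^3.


Compute passive earth pressure coefficient:
Kp = tan^2(45 + phi/2) = tan^2(64.0) = 4.203746
Compute passive force:
Pp = 0.5 * Kp * gamma * H^2
Pp = 0.5 * 4.203746 * 20.4 * 2.7^2
Pp = 312.58 kN/m


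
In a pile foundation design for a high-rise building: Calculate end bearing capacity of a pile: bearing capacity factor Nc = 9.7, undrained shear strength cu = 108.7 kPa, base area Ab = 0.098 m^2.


Result: 103.33 kN

Derivation:
Using Qb = Nc * cu * Ab
Qb = 9.7 * 108.7 * 0.098
Qb = 103.33 kN


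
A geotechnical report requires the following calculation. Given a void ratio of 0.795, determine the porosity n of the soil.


Result: 0.4429

Derivation:
Using the relation n = e / (1 + e)
n = 0.795 / (1 + 0.795)
n = 0.795 / 1.795
n = 0.4429


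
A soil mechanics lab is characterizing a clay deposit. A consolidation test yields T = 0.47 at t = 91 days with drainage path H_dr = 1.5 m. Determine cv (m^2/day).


Using cv = T * H_dr^2 / t
H_dr^2 = 1.5^2 = 2.25
cv = 0.47 * 2.25 / 91
cv = 0.01162 m^2/day


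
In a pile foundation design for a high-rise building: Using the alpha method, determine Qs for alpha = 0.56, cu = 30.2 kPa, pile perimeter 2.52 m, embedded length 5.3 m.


Result: 225.88 kN

Derivation:
Using Qs = alpha * cu * perimeter * L
Qs = 0.56 * 30.2 * 2.52 * 5.3
Qs = 225.88 kN


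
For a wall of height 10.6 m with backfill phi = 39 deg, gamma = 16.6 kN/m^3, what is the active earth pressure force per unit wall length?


Result: 212.17 kN/m

Derivation:
Compute active earth pressure coefficient:
Ka = tan^2(45 - phi/2) = tan^2(25.5) = 0.227506
Compute active force:
Pa = 0.5 * Ka * gamma * H^2
Pa = 0.5 * 0.227506 * 16.6 * 10.6^2
Pa = 212.17 kN/m


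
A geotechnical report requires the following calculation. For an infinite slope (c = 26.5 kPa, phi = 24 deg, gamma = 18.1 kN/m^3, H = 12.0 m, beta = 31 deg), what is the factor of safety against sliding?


Result: 1.017

Derivation:
Using Fs = c / (gamma*H*sin(beta)*cos(beta)) + tan(phi)/tan(beta)
Cohesion contribution = 26.5 / (18.1*12.0*sin(31)*cos(31))
Cohesion contribution = 0.276364
Friction contribution = tan(24)/tan(31) = 0.740985
Fs = 0.276364 + 0.740985
Fs = 1.017


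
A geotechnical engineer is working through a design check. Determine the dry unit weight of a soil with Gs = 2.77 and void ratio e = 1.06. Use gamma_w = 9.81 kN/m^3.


Result: 13.191 kN/m^3

Derivation:
Using gamma_d = Gs * gamma_w / (1 + e)
gamma_d = 2.77 * 9.81 / (1 + 1.06)
gamma_d = 2.77 * 9.81 / 2.06
gamma_d = 13.191 kN/m^3


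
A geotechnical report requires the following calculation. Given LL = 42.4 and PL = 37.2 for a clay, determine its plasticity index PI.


Using PI = LL - PL
PI = 42.4 - 37.2
PI = 5.2


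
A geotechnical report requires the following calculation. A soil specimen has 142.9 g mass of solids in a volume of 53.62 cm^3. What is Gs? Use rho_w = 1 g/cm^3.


Using Gs = m_s / (V_s * rho_w)
Since rho_w = 1 g/cm^3:
Gs = 142.9 / 53.62
Gs = 2.665


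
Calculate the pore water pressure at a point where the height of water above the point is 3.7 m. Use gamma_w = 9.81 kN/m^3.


Using u = gamma_w * h_w
u = 9.81 * 3.7
u = 36.3 kPa


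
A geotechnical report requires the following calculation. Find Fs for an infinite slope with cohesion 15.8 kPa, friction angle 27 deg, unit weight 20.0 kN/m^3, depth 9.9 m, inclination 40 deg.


Using Fs = c / (gamma*H*sin(beta)*cos(beta)) + tan(phi)/tan(beta)
Cohesion contribution = 15.8 / (20.0*9.9*sin(40)*cos(40))
Cohesion contribution = 0.162058
Friction contribution = tan(27)/tan(40) = 0.607229
Fs = 0.162058 + 0.607229
Fs = 0.769


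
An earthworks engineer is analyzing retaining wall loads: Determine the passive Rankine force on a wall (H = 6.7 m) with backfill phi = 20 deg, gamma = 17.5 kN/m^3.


Compute passive earth pressure coefficient:
Kp = tan^2(45 + phi/2) = tan^2(55.0) = 2.039607
Compute passive force:
Pp = 0.5 * Kp * gamma * H^2
Pp = 0.5 * 2.039607 * 17.5 * 6.7^2
Pp = 801.13 kN/m


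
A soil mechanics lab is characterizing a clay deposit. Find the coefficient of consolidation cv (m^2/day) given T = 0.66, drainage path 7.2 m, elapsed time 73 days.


Using cv = T * H_dr^2 / t
H_dr^2 = 7.2^2 = 51.84
cv = 0.66 * 51.84 / 73
cv = 0.46869 m^2/day


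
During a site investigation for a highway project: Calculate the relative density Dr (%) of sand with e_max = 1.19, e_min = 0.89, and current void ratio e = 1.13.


Using Dr = (e_max - e) / (e_max - e_min) * 100
e_max - e = 1.19 - 1.13 = 0.06
e_max - e_min = 1.19 - 0.89 = 0.3
Dr = 0.06 / 0.3 * 100
Dr = 20.0 %


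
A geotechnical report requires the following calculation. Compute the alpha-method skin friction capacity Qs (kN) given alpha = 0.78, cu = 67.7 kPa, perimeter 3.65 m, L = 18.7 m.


Using Qs = alpha * cu * perimeter * L
Qs = 0.78 * 67.7 * 3.65 * 18.7
Qs = 3604.27 kN


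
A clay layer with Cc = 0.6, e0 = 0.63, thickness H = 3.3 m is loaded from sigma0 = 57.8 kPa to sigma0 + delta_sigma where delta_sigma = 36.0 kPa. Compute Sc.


Using Sc = Cc * H / (1 + e0) * log10((sigma0 + delta_sigma) / sigma0)
Stress ratio = (57.8 + 36.0) / 57.8 = 1.62284
log10(1.62284) = 0.210275
Cc * H / (1 + e0) = 0.6 * 3.3 / (1 + 0.63) = 1.21472
Sc = 1.21472 * 0.210275
Sc = 0.2554 m
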